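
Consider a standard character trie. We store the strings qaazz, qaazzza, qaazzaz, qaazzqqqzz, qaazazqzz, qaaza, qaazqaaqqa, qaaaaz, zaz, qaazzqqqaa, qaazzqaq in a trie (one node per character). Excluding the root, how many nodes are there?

Insert word by word; a character creates a node only if that edge doesn't already exist:
  "qaazz" → 5 new (q, a, a, z, z)
  "qaazzza" → prefix "qaazz" already present; 2 new (z, a)
  "qaazzaz" → prefix "qaazz" already present; 2 new (a, z)
  "qaazzqqqzz" → prefix "qaazz" already present; 5 new (q, q, q, z, z)
  "qaazazqzz" → prefix "qaaz" already present; 5 new (a, z, q, z, z)
  "qaaza" → prefix "qaaza" already present; 0 new (none)
  "qaazqaaqqa" → prefix "qaaz" already present; 6 new (q, a, a, q, q, a)
  "qaaaaz" → prefix "qaa" already present; 3 new (a, a, z)
  "zaz" → 3 new (z, a, z)
  "qaazzqqqaa" → prefix "qaazzqqq" already present; 2 new (a, a)
  "qaazzqaq" → prefix "qaazzq" already present; 2 new (a, q)
Total nodes = 5 + 2 + 2 + 5 + 5 + 0 + 6 + 3 + 3 + 2 + 2 = 35

35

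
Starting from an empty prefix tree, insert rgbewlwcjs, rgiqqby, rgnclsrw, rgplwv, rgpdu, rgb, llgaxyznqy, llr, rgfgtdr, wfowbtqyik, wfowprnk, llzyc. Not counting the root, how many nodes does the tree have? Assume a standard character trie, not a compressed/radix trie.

Trace insertions, counting only characters that open a new branch:
  "rgbewlwcjs" → 10 new (r, g, b, e, w, l, w, c, j, s)
  "rgiqqby" → prefix "rg" already present; 5 new (i, q, q, b, y)
  "rgnclsrw" → prefix "rg" already present; 6 new (n, c, l, s, r, w)
  "rgplwv" → prefix "rg" already present; 4 new (p, l, w, v)
  "rgpdu" → prefix "rgp" already present; 2 new (d, u)
  "rgb" → prefix "rgb" already present; 0 new (none)
  "llgaxyznqy" → 10 new (l, l, g, a, x, y, z, n, q, y)
  "llr" → prefix "ll" already present; 1 new (r)
  "rgfgtdr" → prefix "rg" already present; 5 new (f, g, t, d, r)
  "wfowbtqyik" → 10 new (w, f, o, w, b, t, q, y, i, k)
  "wfowprnk" → prefix "wfow" already present; 4 new (p, r, n, k)
  "llzyc" → prefix "ll" already present; 3 new (z, y, c)
Total nodes = 10 + 5 + 6 + 4 + 2 + 0 + 10 + 1 + 5 + 10 + 4 + 3 = 60

60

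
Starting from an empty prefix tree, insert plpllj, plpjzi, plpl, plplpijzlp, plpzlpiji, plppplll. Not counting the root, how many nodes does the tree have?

Count nodes per top-level branch (shared prefixes stored once):
  'p'-branch (plpjzi, plpl, plpllj, plplpijzlp, plppplll, plpzlpiji): 26 nodes
Sum: 26

26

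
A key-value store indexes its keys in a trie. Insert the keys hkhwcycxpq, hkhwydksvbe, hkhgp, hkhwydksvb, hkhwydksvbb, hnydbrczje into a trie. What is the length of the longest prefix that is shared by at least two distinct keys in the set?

The deepest shared node is where two words last agree before diverging.
"hkhwydksvb" and "hkhwydksvbb" agree on "hkhwydksvb" (10 characters) before diverging; nothing deeper is shared.
Longest shared-prefix length: 10

10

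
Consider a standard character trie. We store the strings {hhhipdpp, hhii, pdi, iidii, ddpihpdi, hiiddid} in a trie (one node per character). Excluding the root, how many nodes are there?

32

Count nodes per top-level branch (shared prefixes stored once):
  'd'-branch (ddpihpdi): 8 nodes
  'h'-branch (hhhipdpp, hhii, hiiddid): 16 nodes
  'i'-branch (iidii): 5 nodes
  'p'-branch (pdi): 3 nodes
Sum: 32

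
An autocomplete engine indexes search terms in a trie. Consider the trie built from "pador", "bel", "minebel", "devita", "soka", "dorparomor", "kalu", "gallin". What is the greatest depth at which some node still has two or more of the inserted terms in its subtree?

The deepest shared node is where two words last agree before diverging.
"devita" and "dorparomor" agree on "d" (1 characters) before diverging; nothing deeper is shared.
Longest shared-prefix length: 1

1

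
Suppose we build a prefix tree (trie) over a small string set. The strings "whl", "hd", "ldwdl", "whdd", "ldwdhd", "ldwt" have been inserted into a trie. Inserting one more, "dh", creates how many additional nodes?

2

Nothing in the trie begins with "d"; the whole of "dh" is new.
2 − 0 = 2 new nodes.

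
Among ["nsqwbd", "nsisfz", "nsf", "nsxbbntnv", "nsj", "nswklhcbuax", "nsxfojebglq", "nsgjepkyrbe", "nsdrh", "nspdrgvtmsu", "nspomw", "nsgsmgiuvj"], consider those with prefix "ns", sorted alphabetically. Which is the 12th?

Words with prefix "ns", in lexicographic order: "nsdrh", "nsf", "nsgjepkyrbe", "nsgsmgiuvj", "nsisfz", "nsj", "nspdrgvtmsu", "nspomw", "nsqwbd", "nswklhcbuax", "nsxbbntnv", "nsxfojebglq"
Position 12: nsxfojebglq

nsxfojebglq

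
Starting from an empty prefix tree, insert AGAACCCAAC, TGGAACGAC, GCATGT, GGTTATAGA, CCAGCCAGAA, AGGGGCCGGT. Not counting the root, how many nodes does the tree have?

For each word, the new-node count is its length minus the longest prefix already in the trie:
  "AGAACCCAAC" → 10 new (A, G, A, A, C, C, C, A, A, C)
  "TGGAACGAC" → 9 new (T, G, G, A, A, C, G, A, C)
  "GCATGT" → 6 new (G, C, A, T, G, T)
  "GGTTATAGA" → prefix "G" already present; 8 new (G, T, T, A, T, A, G, A)
  "CCAGCCAGAA" → 10 new (C, C, A, G, C, C, A, G, A, A)
  "AGGGGCCGGT" → prefix "AG" already present; 8 new (G, G, G, C, C, G, G, T)
Total nodes = 10 + 9 + 6 + 8 + 10 + 8 = 51

51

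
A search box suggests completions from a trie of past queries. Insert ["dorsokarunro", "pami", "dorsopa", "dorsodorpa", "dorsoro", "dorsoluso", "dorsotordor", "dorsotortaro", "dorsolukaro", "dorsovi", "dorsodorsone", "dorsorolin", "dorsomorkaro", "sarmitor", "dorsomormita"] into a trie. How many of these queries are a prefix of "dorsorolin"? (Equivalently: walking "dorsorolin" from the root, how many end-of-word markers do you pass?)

2

Check each prefix of "dorsorolin" against the stored set — each match is an end-marker on the path.
Prefixes of the query that are stored words: "dorsoro", "dorsorolin"
Count: 2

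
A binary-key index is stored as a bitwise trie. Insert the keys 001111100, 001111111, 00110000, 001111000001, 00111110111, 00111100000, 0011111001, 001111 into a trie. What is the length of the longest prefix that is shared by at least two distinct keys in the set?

Equivalently: take the maximum, over all pairs, of their longest common prefix length.
e.g. "00111100000" and "001111000001" share the prefix "00111100000" of length 11; no pair shares a longer one.
Longest shared-prefix length: 11

11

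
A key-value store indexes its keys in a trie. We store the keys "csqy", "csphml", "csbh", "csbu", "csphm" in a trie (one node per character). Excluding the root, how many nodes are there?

Trie structure (* marks end of a word):
(root)
└─ c
   └─ s
      ├─ b
      │  ├─ h *
      │  └─ u *
      ├─ p
      │  └─ h
      │     └─ m *
      │        └─ l *
      └─ q
         └─ y *
Counting every labelled node above: 11.

11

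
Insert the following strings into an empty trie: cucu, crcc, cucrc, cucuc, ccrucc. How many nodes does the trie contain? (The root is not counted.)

15

Count nodes per top-level branch (shared prefixes stored once):
  'c'-branch (ccrucc, crcc, cucrc, cucu, cucuc): 15 nodes
Sum: 15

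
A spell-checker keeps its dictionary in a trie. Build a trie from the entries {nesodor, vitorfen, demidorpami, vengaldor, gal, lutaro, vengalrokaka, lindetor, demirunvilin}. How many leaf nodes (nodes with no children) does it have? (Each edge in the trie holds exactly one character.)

9

A leaf is a node with no children — equivalently, the end of a word that is not a proper prefix of any other stored word.
Those words: "demidorpami", "demirunvilin", "gal", "lindetor", "lutaro", "nesodor", "vengaldor", "vengalrokaka", "vitorfen"
Leaf count: 9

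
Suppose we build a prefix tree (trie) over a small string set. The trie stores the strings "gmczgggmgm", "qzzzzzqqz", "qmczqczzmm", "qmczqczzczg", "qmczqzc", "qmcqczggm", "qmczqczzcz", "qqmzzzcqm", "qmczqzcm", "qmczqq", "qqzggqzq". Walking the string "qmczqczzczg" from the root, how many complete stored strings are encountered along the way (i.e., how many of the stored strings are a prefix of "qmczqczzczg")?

2

Check each prefix of "qmczqczzczg" against the stored set — each match is an end-marker on the path.
Prefixes of the query that are stored words: "qmczqczzcz", "qmczqczzczg"
Count: 2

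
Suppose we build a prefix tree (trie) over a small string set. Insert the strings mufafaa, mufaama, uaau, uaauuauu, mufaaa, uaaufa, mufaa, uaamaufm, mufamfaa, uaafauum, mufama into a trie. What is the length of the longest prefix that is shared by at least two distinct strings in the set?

The deepest shared node is where two words last agree before diverging.
"mufaa" and "mufaaa" agree on "mufaa" (5 characters) before diverging; nothing deeper is shared.
Longest shared-prefix length: 5

5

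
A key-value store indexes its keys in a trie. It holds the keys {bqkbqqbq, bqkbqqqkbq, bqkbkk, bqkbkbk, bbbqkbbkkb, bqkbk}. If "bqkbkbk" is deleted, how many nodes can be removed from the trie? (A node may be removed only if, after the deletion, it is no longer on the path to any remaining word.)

Walk "bqkbkbk" from the leaf back toward the root, removing each node that no remaining word uses.
The suffix "bk" (2 nodes) is used only by "bqkbkbk"; the node for "bqkbk" still has the child "k", so pruning stops there.
Nodes removed: 2

2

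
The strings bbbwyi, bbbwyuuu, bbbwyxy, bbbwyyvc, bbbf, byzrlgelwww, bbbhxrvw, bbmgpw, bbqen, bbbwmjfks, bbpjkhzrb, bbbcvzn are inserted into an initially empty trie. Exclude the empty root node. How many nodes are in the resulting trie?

53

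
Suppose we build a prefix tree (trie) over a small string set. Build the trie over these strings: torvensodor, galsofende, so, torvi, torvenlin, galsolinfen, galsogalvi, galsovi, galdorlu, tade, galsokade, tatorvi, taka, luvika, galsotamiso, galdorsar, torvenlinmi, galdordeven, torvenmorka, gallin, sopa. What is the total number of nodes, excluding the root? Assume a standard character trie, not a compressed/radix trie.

Insert word by word; a character creates a node only if that edge doesn't already exist:
  "torvensodor" → 11 new (t, o, r, v, e, n, s, o, d, o, r)
  "galsofende" → 10 new (g, a, l, s, o, f, e, n, d, e)
  "so" → 2 new (s, o)
  "torvi" → prefix "torv" already present; 1 new (i)
  "torvenlin" → prefix "torven" already present; 3 new (l, i, n)
  "galsolinfen" → prefix "galso" already present; 6 new (l, i, n, f, e, n)
  "galsogalvi" → prefix "galso" already present; 5 new (g, a, l, v, i)
  "galsovi" → prefix "galso" already present; 2 new (v, i)
  "galdorlu" → prefix "gal" already present; 5 new (d, o, r, l, u)
  "tade" → prefix "t" already present; 3 new (a, d, e)
  "galsokade" → prefix "galso" already present; 4 new (k, a, d, e)
  "tatorvi" → prefix "ta" already present; 5 new (t, o, r, v, i)
  "taka" → prefix "ta" already present; 2 new (k, a)
  "luvika" → 6 new (l, u, v, i, k, a)
  "galsotamiso" → prefix "galso" already present; 6 new (t, a, m, i, s, o)
  "galdorsar" → prefix "galdor" already present; 3 new (s, a, r)
  "torvenlinmi" → prefix "torvenlin" already present; 2 new (m, i)
  "galdordeven" → prefix "galdor" already present; 5 new (d, e, v, e, n)
  "torvenmorka" → prefix "torven" already present; 5 new (m, o, r, k, a)
  "gallin" → prefix "gal" already present; 3 new (l, i, n)
  "sopa" → prefix "so" already present; 2 new (p, a)
Total nodes = 11 + 10 + 2 + 1 + 3 + 6 + 5 + 2 + 5 + 3 + 4 + 5 + 2 + 6 + 6 + 3 + 2 + 5 + 5 + 3 + 2 = 91

91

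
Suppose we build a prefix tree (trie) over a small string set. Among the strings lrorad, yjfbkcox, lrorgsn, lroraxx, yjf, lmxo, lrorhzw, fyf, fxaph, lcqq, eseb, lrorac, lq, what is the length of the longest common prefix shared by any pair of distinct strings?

5

Equivalently: take the maximum, over all pairs, of their longest common prefix length.
e.g. "lrorac" and "lrorad" share the prefix "lrora" of length 5; no pair shares a longer one.
Longest shared-prefix length: 5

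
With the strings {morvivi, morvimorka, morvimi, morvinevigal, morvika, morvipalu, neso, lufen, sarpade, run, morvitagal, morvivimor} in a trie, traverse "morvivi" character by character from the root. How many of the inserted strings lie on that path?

1

Check each prefix of "morvivi" against the stored set — each match is an end-marker on the path.
Prefixes of the query that are stored words: "morvivi"
Count: 1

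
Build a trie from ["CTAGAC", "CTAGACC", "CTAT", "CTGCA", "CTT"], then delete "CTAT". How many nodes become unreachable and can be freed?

After clearing the end-marker at "CTAT", prune upward until reaching a node still needed by another word.
The suffix "T" (1 node) is used only by "CTAT"; the node for "CTA" still has the child "G", so pruning stops there.
Nodes removed: 1

1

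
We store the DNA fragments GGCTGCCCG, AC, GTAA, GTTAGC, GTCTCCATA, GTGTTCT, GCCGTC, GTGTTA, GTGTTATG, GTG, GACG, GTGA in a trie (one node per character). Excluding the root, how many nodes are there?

42

Count nodes per top-level branch (shared prefixes stored once):
  'A'-branch (AC): 2 nodes
  'G'-branch (GACG, GCCGTC, GGCTGCCCG, GTAA, GTCTCCATA, GTG, GTGA, GTGTTA, GTGTTATG, GTGTTCT, GTTAGC): 40 nodes
Sum: 42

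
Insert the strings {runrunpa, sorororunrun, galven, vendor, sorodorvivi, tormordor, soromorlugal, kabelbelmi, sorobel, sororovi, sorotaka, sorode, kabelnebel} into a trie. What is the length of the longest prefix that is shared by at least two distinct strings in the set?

Equivalently: take the maximum, over all pairs, of their longest common prefix length.
e.g. "sorororunrun" and "sororovi" share the prefix "sororo" of length 6; no pair shares a longer one.
Longest shared-prefix length: 6

6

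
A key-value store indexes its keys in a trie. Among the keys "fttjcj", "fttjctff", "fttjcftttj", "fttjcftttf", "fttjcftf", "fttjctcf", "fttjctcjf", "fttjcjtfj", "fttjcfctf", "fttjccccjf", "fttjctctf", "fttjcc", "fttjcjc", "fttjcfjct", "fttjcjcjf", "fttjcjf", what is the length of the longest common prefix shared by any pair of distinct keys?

The deepest shared node is where two words last agree before diverging.
e.g. "fttjcftttf" and "fttjcftttj" share the prefix "fttjcfttt" of length 9; no pair shares a longer one.
Longest shared-prefix length: 9

9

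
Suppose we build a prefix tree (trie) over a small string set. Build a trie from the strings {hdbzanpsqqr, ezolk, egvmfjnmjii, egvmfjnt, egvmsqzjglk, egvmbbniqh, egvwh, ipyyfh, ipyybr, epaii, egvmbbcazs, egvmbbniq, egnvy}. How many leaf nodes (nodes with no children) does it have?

12

Leaves are exactly the stored words that no other stored word extends.
Those words: "egnvy", "egvmbbcazs", "egvmbbniqh", "egvmfjnmjii", "egvmfjnt", "egvmsqzjglk", "egvwh", "epaii", "ezolk", "hdbzanpsqqr", "ipyybr", "ipyyfh"
Leaf count: 12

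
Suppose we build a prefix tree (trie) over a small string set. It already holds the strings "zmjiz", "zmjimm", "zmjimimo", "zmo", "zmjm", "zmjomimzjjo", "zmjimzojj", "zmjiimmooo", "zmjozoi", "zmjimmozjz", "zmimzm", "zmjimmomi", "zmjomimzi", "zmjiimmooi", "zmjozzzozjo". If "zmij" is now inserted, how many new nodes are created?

1

The longest prefix of "zmij" already in the trie is "zmi" (length 3).
Each of the 1 remaining characters creates one node.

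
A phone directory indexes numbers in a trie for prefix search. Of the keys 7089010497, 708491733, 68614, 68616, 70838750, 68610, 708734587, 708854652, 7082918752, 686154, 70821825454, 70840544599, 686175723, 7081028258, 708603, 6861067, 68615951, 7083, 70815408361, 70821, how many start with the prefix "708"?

13

Traverse to the node for "708", then collect every word in that subtree.
Words under "708": 7081028258, 70815408361, 70821, 70821825454, 7082918752, 7083, 70838750, 70840544599, 708491733, 708603, 708734587, 708854652, 7089010497
Count: 13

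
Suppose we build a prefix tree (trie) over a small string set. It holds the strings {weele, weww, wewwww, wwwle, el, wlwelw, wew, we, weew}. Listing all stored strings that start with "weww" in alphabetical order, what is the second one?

wewwww

Words with prefix "weww", in lexicographic order: "weww", "wewwww"
The 2nd is wewwww.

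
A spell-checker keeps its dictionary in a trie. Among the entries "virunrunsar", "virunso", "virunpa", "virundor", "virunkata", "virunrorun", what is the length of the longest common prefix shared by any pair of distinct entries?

Look for the deepest trie node that still has at least two words in its subtree.
e.g. "virunrorun" and "virunrunsar" share the prefix "virunr" of length 6; no pair shares a longer one.
Longest shared-prefix length: 6

6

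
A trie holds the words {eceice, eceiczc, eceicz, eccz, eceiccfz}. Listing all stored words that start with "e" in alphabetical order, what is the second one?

eceiccfz

Filter for "e…" and sort: "eccz", "eceiccfz", "eceice", "eceicz", "eceiczc"
The 2nd is eceiccfz.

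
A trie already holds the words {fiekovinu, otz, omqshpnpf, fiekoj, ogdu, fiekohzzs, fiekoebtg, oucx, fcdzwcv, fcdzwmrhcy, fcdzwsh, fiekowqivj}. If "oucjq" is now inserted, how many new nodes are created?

Walking "oucjq" from the root, the first 3 characters ("ouc") follow existing edges; "j" is the first miss.
So 5 − 3 = 2 new nodes.

2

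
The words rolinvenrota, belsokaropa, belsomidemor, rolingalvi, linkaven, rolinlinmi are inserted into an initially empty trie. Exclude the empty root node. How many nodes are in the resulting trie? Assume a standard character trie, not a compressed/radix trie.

48

Insert word by word; a character creates a node only if that edge doesn't already exist:
  "rolinvenrota" → 12 new (r, o, l, i, n, v, e, n, r, o, t, a)
  "belsokaropa" → 11 new (b, e, l, s, o, k, a, r, o, p, a)
  "belsomidemor" → prefix "belso" already present; 7 new (m, i, d, e, m, o, r)
  "rolingalvi" → prefix "rolin" already present; 5 new (g, a, l, v, i)
  "linkaven" → 8 new (l, i, n, k, a, v, e, n)
  "rolinlinmi" → prefix "rolin" already present; 5 new (l, i, n, m, i)
Total nodes = 12 + 11 + 7 + 5 + 8 + 5 = 48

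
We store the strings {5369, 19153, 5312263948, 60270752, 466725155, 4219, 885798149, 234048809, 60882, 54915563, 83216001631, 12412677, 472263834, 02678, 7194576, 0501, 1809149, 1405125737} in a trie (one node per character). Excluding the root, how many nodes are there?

120

Count nodes per top-level branch (shared prefixes stored once):
  '0'-branch (02678, 0501): 8 nodes
  '1'-branch (12412677, 1405125737, 1809149, 19153): 27 nodes
  '2'-branch (234048809): 9 nodes
  '4'-branch (4219, 466725155, 472263834): 20 nodes
  '5'-branch (5312263948, 5369, 54915563): 19 nodes
  '6'-branch (60270752, 60882): 11 nodes
  '7'-branch (7194576): 7 nodes
  '8'-branch (83216001631, 885798149): 19 nodes
Sum: 120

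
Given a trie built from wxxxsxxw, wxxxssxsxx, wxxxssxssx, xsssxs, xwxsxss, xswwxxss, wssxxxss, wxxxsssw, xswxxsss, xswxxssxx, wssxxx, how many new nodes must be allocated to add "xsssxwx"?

Walking "xsssxwx" from the root, the first 5 characters ("xsssx") follow existing edges; "w" is the first miss.
So 7 − 5 = 2 new nodes.

2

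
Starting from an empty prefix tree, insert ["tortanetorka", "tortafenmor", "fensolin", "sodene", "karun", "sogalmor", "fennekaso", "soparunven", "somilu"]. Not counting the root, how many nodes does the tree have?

Insert word by word; a character creates a node only if that edge doesn't already exist:
  "tortanetorka" → 12 new (t, o, r, t, a, n, e, t, o, r, k, a)
  "tortafenmor" → prefix "torta" already present; 6 new (f, e, n, m, o, r)
  "fensolin" → 8 new (f, e, n, s, o, l, i, n)
  "sodene" → 6 new (s, o, d, e, n, e)
  "karun" → 5 new (k, a, r, u, n)
  "sogalmor" → prefix "so" already present; 6 new (g, a, l, m, o, r)
  "fennekaso" → prefix "fen" already present; 6 new (n, e, k, a, s, o)
  "soparunven" → prefix "so" already present; 8 new (p, a, r, u, n, v, e, n)
  "somilu" → prefix "so" already present; 4 new (m, i, l, u)
Total nodes = 12 + 6 + 8 + 6 + 5 + 6 + 6 + 8 + 4 = 61

61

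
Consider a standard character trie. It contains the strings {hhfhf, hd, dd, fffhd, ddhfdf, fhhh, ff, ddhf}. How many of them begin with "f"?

3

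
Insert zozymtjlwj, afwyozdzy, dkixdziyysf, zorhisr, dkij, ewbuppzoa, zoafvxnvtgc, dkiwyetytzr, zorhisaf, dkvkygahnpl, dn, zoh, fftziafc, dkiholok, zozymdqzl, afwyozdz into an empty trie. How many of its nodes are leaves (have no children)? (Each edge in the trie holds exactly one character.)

Leaves are exactly the stored words that no other stored word extends.
Those words: "afwyozdzy", "dkiholok", "dkij", "dkiwyetytzr", "dkixdziyysf", "dkvkygahnpl", "dn", "ewbuppzoa", "fftziafc", "zoafvxnvtgc", "zoh", "zorhisaf", "zorhisr", "zozymdqzl", "zozymtjlwj"
Leaf count: 15

15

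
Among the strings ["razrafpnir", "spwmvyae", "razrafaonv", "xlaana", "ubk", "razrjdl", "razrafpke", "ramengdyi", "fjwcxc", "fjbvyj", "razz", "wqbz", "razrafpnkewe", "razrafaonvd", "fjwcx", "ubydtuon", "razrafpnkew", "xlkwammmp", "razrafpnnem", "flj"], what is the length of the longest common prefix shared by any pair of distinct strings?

Look for the deepest trie node that still has at least two words in its subtree.
"razrafpnkew" and "razrafpnkewe" agree on "razrafpnkew" (11 characters) before diverging; nothing deeper is shared.
Longest shared-prefix length: 11

11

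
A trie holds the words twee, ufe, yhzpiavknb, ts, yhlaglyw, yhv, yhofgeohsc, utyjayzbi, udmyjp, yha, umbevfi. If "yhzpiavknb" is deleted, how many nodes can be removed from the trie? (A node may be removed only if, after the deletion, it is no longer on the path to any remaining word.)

After clearing the end-marker at "yhzpiavknb", prune upward until reaching a node still needed by another word.
The suffix "zpiavknb" (8 nodes) is used only by "yhzpiavknb"; the node for "yh" still has the child "l", so pruning stops there.
Nodes removed: 8

8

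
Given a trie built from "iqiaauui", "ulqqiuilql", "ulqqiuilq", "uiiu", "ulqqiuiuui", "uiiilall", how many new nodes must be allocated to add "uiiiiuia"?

Walking "uiiiiuia" from the root, the first 4 characters ("uiii") follow existing edges; "i" is the first miss.
Each of the 4 remaining characters creates one node.

4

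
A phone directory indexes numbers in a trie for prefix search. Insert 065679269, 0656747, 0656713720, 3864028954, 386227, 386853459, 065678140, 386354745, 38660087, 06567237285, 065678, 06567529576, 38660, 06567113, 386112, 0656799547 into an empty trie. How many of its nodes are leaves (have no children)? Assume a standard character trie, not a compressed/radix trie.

14

Leaves are exactly the stored words that no other stored word extends.
Those words: "06567113", "0656713720", "06567237285", "0656747", "06567529576", "065678140", "065679269", "0656799547", "386112", "386227", "386354745", "3864028954", "38660087", "386853459"
Leaf count: 14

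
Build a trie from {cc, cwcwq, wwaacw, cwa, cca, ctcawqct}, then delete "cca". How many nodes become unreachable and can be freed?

A node on "cca"'s path can go only if nothing else ends at it or branches off below it.
The suffix "a" (1 node) is used only by "cca"; "cc" is itself a stored word, so pruning stops there.
Nodes removed: 1

1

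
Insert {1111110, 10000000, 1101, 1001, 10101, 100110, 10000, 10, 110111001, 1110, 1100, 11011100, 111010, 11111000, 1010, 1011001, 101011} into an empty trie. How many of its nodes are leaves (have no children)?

9

Leaves are exactly the stored words that no other stored word extends.
Those words: "10000000", "100110", "101011", "1011001", "1100", "110111001", "111010", "11111000", "1111110"
Leaf count: 9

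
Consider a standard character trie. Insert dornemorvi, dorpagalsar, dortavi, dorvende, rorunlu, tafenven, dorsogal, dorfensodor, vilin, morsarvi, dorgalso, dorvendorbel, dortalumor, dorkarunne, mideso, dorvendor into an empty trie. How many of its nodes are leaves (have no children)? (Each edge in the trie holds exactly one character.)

15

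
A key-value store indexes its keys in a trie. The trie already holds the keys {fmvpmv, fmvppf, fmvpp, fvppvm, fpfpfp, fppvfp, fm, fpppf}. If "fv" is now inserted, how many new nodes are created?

0

Every character of "fv" already lies on an existing path (it is a prefix of some stored word).
No new nodes are needed: 0.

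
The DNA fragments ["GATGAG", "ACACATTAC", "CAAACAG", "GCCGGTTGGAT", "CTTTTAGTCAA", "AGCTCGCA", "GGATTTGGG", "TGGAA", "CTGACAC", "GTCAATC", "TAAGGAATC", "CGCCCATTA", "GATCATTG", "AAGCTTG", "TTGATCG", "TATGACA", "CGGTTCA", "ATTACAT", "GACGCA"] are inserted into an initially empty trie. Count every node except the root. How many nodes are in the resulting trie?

126

Insert word by word; a character creates a node only if that edge doesn't already exist:
  "GATGAG" → 6 new (G, A, T, G, A, G)
  "ACACATTAC" → 9 new (A, C, A, C, A, T, T, A, C)
  "CAAACAG" → 7 new (C, A, A, A, C, A, G)
  "GCCGGTTGGAT" → prefix "G" already present; 10 new (C, C, G, G, T, T, G, G, A, T)
  "CTTTTAGTCAA" → prefix "C" already present; 10 new (T, T, T, T, A, G, T, C, A, A)
  "AGCTCGCA" → prefix "A" already present; 7 new (G, C, T, C, G, C, A)
  "GGATTTGGG" → prefix "G" already present; 8 new (G, A, T, T, T, G, G, G)
  "TGGAA" → 5 new (T, G, G, A, A)
  "CTGACAC" → prefix "CT" already present; 5 new (G, A, C, A, C)
  "GTCAATC" → prefix "G" already present; 6 new (T, C, A, A, T, C)
  "TAAGGAATC" → prefix "T" already present; 8 new (A, A, G, G, A, A, T, C)
  "CGCCCATTA" → prefix "C" already present; 8 new (G, C, C, C, A, T, T, A)
  "GATCATTG" → prefix "GAT" already present; 5 new (C, A, T, T, G)
  "AAGCTTG" → prefix "A" already present; 6 new (A, G, C, T, T, G)
  "TTGATCG" → prefix "T" already present; 6 new (T, G, A, T, C, G)
  "TATGACA" → prefix "TA" already present; 5 new (T, G, A, C, A)
  "CGGTTCA" → prefix "CG" already present; 5 new (G, T, T, C, A)
  "ATTACAT" → prefix "A" already present; 6 new (T, T, A, C, A, T)
  "GACGCA" → prefix "GA" already present; 4 new (C, G, C, A)
Total nodes = 6 + 9 + 7 + 10 + 10 + 7 + 8 + 5 + 5 + 6 + 8 + 8 + 5 + 6 + 6 + 5 + 5 + 6 + 4 = 126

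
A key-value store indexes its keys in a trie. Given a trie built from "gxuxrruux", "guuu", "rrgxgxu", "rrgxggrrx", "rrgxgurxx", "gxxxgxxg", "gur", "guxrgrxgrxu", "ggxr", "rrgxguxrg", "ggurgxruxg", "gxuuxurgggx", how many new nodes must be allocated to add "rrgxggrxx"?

The longest prefix of "rrgxggrxx" already in the trie is "rrgxggr" (length 7).
Each of the 2 remaining characters creates one node.

2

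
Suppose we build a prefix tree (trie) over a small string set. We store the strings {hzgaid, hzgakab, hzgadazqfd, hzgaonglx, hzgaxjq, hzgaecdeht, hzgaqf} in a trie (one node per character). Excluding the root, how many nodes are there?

Count nodes per top-level branch (shared prefixes stored once):
  'h'-branch (hzgadazqfd, hzgaecdeht, hzgaid, hzgakab, hzgaonglx, hzgaqf, hzgaxjq): 31 nodes
Sum: 31

31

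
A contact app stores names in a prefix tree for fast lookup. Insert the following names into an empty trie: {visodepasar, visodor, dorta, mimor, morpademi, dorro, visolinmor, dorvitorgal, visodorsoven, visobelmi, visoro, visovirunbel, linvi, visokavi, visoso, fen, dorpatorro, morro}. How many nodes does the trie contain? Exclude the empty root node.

90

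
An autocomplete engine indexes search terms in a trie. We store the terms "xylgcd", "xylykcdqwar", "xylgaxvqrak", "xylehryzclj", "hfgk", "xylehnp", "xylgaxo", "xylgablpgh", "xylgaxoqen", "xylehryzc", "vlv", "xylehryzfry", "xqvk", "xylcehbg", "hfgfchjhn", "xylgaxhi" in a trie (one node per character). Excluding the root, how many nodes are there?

Trace insertions, counting only characters that open a new branch:
  "xylgcd" → 6 new (x, y, l, g, c, d)
  "xylykcdqwar" → prefix "xyl" already present; 8 new (y, k, c, d, q, w, a, r)
  "xylgaxvqrak" → prefix "xylg" already present; 7 new (a, x, v, q, r, a, k)
  "xylehryzclj" → prefix "xyl" already present; 8 new (e, h, r, y, z, c, l, j)
  "hfgk" → 4 new (h, f, g, k)
  "xylehnp" → prefix "xyleh" already present; 2 new (n, p)
  "xylgaxo" → prefix "xylgax" already present; 1 new (o)
  "xylgablpgh" → prefix "xylga" already present; 5 new (b, l, p, g, h)
  "xylgaxoqen" → prefix "xylgaxo" already present; 3 new (q, e, n)
  "xylehryzc" → prefix "xylehryzc" already present; 0 new (none)
  "vlv" → 3 new (v, l, v)
  "xylehryzfry" → prefix "xylehryz" already present; 3 new (f, r, y)
  "xqvk" → prefix "x" already present; 3 new (q, v, k)
  "xylcehbg" → prefix "xyl" already present; 5 new (c, e, h, b, g)
  "hfgfchjhn" → prefix "hfg" already present; 6 new (f, c, h, j, h, n)
  "xylgaxhi" → prefix "xylgax" already present; 2 new (h, i)
Total nodes = 6 + 8 + 7 + 8 + 4 + 2 + 1 + 5 + 3 + 0 + 3 + 3 + 3 + 5 + 6 + 2 = 66

66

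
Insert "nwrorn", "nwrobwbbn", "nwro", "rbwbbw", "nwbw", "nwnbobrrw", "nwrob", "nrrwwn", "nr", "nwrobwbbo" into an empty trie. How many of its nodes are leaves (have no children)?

7

A leaf is a node with no children — equivalently, the end of a word that is not a proper prefix of any other stored word.
Those words: "nrrwwn", "nwbw", "nwnbobrrw", "nwrobwbbn", "nwrobwbbo", "nwrorn", "rbwbbw"
Leaf count: 7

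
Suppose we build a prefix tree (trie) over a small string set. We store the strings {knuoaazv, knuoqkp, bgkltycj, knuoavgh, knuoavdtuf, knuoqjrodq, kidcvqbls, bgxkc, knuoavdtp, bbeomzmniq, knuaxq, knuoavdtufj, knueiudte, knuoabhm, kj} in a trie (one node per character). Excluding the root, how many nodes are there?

66

For each word, the new-node count is its length minus the longest prefix already in the trie:
  "knuoaazv" → 8 new (k, n, u, o, a, a, z, v)
  "knuoqkp" → prefix "knuo" already present; 3 new (q, k, p)
  "bgkltycj" → 8 new (b, g, k, l, t, y, c, j)
  "knuoavgh" → prefix "knuoa" already present; 3 new (v, g, h)
  "knuoavdtuf" → prefix "knuoav" already present; 4 new (d, t, u, f)
  "knuoqjrodq" → prefix "knuoq" already present; 5 new (j, r, o, d, q)
  "kidcvqbls" → prefix "k" already present; 8 new (i, d, c, v, q, b, l, s)
  "bgxkc" → prefix "bg" already present; 3 new (x, k, c)
  "knuoavdtp" → prefix "knuoavdt" already present; 1 new (p)
  "bbeomzmniq" → prefix "b" already present; 9 new (b, e, o, m, z, m, n, i, q)
  "knuaxq" → prefix "knu" already present; 3 new (a, x, q)
  "knuoavdtufj" → prefix "knuoavdtuf" already present; 1 new (j)
  "knueiudte" → prefix "knu" already present; 6 new (e, i, u, d, t, e)
  "knuoabhm" → prefix "knuoa" already present; 3 new (b, h, m)
  "kj" → prefix "k" already present; 1 new (j)
Total nodes = 8 + 3 + 8 + 3 + 4 + 5 + 8 + 3 + 1 + 9 + 3 + 1 + 6 + 3 + 1 = 66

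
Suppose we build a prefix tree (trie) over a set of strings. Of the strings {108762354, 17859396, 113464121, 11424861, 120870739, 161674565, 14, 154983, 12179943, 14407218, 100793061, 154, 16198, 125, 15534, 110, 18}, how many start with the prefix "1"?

Walk to "1"; the words in its subtree are exactly those with that prefix.
Matches: "100793061", "108762354", "110", "113464121", "11424861", "120870739", "12179943", "125", "14", "14407218", "154", "154983", "15534", "161674565", "16198", "17859396", "18"
Count: 17

17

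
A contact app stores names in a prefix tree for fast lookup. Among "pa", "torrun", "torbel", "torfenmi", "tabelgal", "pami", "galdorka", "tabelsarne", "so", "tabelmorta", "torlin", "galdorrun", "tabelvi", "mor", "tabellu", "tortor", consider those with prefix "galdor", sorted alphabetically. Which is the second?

galdorrun

Filter for "galdor…" and sort: "galdorka", "galdorrun"
Position 2: galdorrun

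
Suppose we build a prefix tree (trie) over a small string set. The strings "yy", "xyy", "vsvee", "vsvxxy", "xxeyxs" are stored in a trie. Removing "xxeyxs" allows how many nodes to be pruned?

After clearing the end-marker at "xxeyxs", prune upward until reaching a node still needed by another word.
The suffix "xeyxs" (5 nodes) is used only by "xxeyxs"; the node for "x" still has the child "y", so pruning stops there.
Nodes removed: 5

5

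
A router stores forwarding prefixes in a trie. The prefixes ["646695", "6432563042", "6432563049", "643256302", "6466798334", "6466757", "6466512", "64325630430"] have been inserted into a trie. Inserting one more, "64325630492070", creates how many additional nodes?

Walking "64325630492070" from the root, the first 10 characters ("6432563049") follow existing edges; "2" is the first miss.
Each of the 4 remaining characters creates one node.

4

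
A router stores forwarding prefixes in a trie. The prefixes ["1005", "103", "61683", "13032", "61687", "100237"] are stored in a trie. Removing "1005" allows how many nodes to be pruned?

A node on "1005"'s path can go only if nothing else ends at it or branches off below it.
The suffix "5" (1 node) is used only by "1005"; the node for "100" still has the child "2", so pruning stops there.
Nodes removed: 1

1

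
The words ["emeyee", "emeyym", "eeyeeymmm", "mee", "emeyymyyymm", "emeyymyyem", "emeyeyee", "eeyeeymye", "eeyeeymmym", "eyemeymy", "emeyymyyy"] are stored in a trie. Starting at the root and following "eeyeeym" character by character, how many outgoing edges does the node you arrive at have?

2

Follow the path "eeyeeym" to its node, then look at its outgoing edges.
Distinct next characters after "eeyeeym": m, y.
That node has 2 child edges.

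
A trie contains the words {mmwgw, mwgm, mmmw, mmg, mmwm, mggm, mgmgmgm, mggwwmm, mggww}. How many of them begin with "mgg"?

3

Filter for entries beginning with "mgg":
Matches: "mggm", "mggww", "mggwwmm"
Count: 3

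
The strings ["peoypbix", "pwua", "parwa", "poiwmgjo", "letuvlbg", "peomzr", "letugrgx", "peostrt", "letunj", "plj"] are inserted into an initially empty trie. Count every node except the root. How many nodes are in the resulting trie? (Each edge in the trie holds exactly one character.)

Insert word by word; a character creates a node only if that edge doesn't already exist:
  "peoypbix" → 8 new (p, e, o, y, p, b, i, x)
  "pwua" → prefix "p" already present; 3 new (w, u, a)
  "parwa" → prefix "p" already present; 4 new (a, r, w, a)
  "poiwmgjo" → prefix "p" already present; 7 new (o, i, w, m, g, j, o)
  "letuvlbg" → 8 new (l, e, t, u, v, l, b, g)
  "peomzr" → prefix "peo" already present; 3 new (m, z, r)
  "letugrgx" → prefix "letu" already present; 4 new (g, r, g, x)
  "peostrt" → prefix "peo" already present; 4 new (s, t, r, t)
  "letunj" → prefix "letu" already present; 2 new (n, j)
  "plj" → prefix "p" already present; 2 new (l, j)
Total nodes = 8 + 3 + 4 + 7 + 8 + 3 + 4 + 4 + 2 + 2 = 45

45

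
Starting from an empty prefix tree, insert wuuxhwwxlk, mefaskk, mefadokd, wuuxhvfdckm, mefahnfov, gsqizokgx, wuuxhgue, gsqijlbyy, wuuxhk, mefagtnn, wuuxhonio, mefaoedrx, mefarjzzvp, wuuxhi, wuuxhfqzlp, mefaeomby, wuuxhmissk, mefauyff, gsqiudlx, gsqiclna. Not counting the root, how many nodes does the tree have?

97

Trace insertions, counting only characters that open a new branch:
  "wuuxhwwxlk" → 10 new (w, u, u, x, h, w, w, x, l, k)
  "mefaskk" → 7 new (m, e, f, a, s, k, k)
  "mefadokd" → prefix "mefa" already present; 4 new (d, o, k, d)
  "wuuxhvfdckm" → prefix "wuuxh" already present; 6 new (v, f, d, c, k, m)
  "mefahnfov" → prefix "mefa" already present; 5 new (h, n, f, o, v)
  "gsqizokgx" → 9 new (g, s, q, i, z, o, k, g, x)
  "wuuxhgue" → prefix "wuuxh" already present; 3 new (g, u, e)
  "gsqijlbyy" → prefix "gsqi" already present; 5 new (j, l, b, y, y)
  "wuuxhk" → prefix "wuuxh" already present; 1 new (k)
  "mefagtnn" → prefix "mefa" already present; 4 new (g, t, n, n)
  "wuuxhonio" → prefix "wuuxh" already present; 4 new (o, n, i, o)
  "mefaoedrx" → prefix "mefa" already present; 5 new (o, e, d, r, x)
  "mefarjzzvp" → prefix "mefa" already present; 6 new (r, j, z, z, v, p)
  "wuuxhi" → prefix "wuuxh" already present; 1 new (i)
  "wuuxhfqzlp" → prefix "wuuxh" already present; 5 new (f, q, z, l, p)
  "mefaeomby" → prefix "mefa" already present; 5 new (e, o, m, b, y)
  "wuuxhmissk" → prefix "wuuxh" already present; 5 new (m, i, s, s, k)
  "mefauyff" → prefix "mefa" already present; 4 new (u, y, f, f)
  "gsqiudlx" → prefix "gsqi" already present; 4 new (u, d, l, x)
  "gsqiclna" → prefix "gsqi" already present; 4 new (c, l, n, a)
Total nodes = 10 + 7 + 4 + 6 + 5 + 9 + 3 + 5 + 1 + 4 + 4 + 5 + 6 + 1 + 5 + 5 + 5 + 4 + 4 + 4 = 97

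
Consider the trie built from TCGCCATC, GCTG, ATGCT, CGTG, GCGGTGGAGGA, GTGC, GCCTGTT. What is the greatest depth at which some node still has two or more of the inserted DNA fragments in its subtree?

2

Equivalently: take the maximum, over all pairs, of their longest common prefix length.
"GCCTGTT" and "GCGGTGGAGGA" agree on "GC" (2 characters) before diverging; nothing deeper is shared.
Longest shared-prefix length: 2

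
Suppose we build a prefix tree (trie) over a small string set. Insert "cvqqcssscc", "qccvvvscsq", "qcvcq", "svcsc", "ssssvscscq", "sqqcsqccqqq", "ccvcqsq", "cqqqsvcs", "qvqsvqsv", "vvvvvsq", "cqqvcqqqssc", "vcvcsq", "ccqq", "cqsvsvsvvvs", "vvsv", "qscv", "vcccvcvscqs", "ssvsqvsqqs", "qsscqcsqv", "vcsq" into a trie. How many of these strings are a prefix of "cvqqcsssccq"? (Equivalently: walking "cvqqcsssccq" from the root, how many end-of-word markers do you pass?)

1

Walk "cvqqcsssccq" from the root; an end-of-word marker is hit whenever a stored word is a prefix of "cvqqcsssccq".
Prefixes of the query that are stored words: "cvqqcssscc"
Count: 1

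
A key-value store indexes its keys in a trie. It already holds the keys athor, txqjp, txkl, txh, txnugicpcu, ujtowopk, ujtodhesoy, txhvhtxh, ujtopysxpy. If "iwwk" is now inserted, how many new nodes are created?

4

No existing word starts with "i", so every character of "iwwk" needs a new node.
4 − 0 = 4 new nodes.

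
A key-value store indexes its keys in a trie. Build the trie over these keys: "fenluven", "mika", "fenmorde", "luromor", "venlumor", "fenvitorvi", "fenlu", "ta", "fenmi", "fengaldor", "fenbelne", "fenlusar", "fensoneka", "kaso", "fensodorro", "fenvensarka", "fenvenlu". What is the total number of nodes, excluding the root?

80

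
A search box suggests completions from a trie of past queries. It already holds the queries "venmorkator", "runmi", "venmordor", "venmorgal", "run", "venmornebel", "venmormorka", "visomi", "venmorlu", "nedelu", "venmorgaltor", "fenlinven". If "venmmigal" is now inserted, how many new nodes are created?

5

Walking "venmmigal" from the root, the first 4 characters ("venm") follow existing edges; "m" is the first miss.
So 9 − 4 = 5 new nodes.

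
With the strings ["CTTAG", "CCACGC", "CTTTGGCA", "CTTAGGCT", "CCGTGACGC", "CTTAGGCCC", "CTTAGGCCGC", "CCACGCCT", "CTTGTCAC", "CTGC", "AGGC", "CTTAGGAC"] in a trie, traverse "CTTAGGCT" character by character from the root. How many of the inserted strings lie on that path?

Check each prefix of "CTTAGGCT" against the stored set — each match is an end-marker on the path.
Prefixes of the query that are stored words: "CTTAG", "CTTAGGCT"
Count: 2

2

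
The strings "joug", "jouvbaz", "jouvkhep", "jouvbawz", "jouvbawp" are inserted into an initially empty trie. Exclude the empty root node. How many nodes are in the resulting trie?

15

Trie structure (* marks end of a word):
(root)
└─ j
   └─ o
      └─ u
         ├─ g *
         └─ v
            ├─ b
            │  └─ a
            │     ├─ w
            │     │  ├─ p *
            │     │  └─ z *
            │     └─ z *
            └─ k
               └─ h
                  └─ e
                     └─ p *
Counting every labelled node above: 15.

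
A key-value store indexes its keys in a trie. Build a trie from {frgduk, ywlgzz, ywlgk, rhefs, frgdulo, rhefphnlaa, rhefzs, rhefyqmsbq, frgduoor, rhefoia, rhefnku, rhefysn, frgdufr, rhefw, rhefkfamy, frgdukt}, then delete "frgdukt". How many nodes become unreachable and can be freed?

1

Walk "frgdukt" from the leaf back toward the root, removing each node that no remaining word uses.
The suffix "t" (1 node) is used only by "frgdukt"; "frgduk" is itself a stored word, so pruning stops there.
Nodes removed: 1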